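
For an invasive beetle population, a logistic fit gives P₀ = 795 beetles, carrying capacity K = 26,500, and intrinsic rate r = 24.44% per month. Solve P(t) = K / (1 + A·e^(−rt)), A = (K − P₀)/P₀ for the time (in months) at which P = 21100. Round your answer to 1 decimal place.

t ≈ 19.8 months

A = (26500 − 795)/795 = 32.33333
21100 = 26500/(1 + 32.33333·e^(−0.2444t)) → 1 + 32.33333·e^(−0.2444t) = 1.25592
e^(−0.2444t) = 0.007915 → t = ln(126.33951)/0.2444 = 4.83897/0.2444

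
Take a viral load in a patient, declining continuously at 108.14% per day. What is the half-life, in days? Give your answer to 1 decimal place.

half-life = ln(2) / |r| = 0.69315 / 1.0814

half-life ≈ 0.6 days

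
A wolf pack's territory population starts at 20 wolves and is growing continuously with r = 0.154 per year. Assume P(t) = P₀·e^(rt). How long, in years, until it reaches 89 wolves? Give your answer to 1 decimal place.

t ≈ 9.7 years

89 = 20 · e^(0.154·t)
t = ln(89/20) / 0.154 = ln(4.45) / 0.154 = 1.4929 / 0.154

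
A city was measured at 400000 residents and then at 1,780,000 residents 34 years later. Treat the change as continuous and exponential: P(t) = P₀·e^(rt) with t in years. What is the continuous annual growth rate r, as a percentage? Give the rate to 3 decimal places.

r ≈ 4.391% per year

1780000 = 400000 · e^(r·34)
e^(34r) = 1780000/400000 = 4.45
r = ln(4.45) / 34 = 1.4929 / 34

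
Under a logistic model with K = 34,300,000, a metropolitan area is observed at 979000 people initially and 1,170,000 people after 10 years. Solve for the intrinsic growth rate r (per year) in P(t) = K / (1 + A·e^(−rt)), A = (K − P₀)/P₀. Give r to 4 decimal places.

r ≈ 0.0184 per year

A = (34300000 − 979000)/979000 = 34.03575
1170000 = 34300000/(1 + 34.03575·e^(−r·10)) → e^(−10r) = (29.31624 − 1)/34.03575 = 0.831956
r = −ln(0.831956)/10 = 0.18398/10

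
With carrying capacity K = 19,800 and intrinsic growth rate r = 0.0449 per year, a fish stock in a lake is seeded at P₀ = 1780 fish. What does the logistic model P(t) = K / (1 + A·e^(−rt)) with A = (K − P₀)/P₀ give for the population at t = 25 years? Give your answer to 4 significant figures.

A = (19800 − 1780)/1780 = 10.1236
P(25) = 19800 / (1 + 10.1236·e^(−0.0449·25)) = 19800 / (1 + 10.1236·0.325465)
= 19800 / 4.29488 ≈ 4610.14

≈ 4,610 fish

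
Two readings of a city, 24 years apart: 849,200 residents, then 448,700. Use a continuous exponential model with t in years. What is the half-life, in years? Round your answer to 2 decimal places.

r = ln(448700/849200) / 24 = ln(0.52838) / 24 ≈ -0.026581 per year
half-life = ln 2 / |r| = 0.69315 / 0.026581

half-life ≈ 26.08 years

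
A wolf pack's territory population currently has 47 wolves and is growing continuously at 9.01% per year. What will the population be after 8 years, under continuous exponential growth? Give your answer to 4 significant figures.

P(8) = 47 · e^(0.0901·8) = 47 · e^(0.7208)
= 47 · 2.05608 ≈ 96.64

≈ 96.64 wolves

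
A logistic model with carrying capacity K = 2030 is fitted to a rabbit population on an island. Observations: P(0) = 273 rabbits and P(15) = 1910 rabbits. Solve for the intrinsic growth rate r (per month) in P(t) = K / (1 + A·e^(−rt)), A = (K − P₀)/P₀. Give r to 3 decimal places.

r ≈ 0.309 per month

A = (2030 − 273)/273 = 6.4359
1910 = 2030/(1 + 6.4359·e^(−r·15)) → e^(−15r) = (1.06283 − 1)/6.4359 = 0.009762
r = −ln(0.009762)/15 = 4.62926/15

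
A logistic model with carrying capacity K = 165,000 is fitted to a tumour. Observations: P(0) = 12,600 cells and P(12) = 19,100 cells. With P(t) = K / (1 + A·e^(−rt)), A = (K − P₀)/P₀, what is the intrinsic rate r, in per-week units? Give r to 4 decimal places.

A = (165000 − 12600)/12600 = 12.09524
19100 = 165000/(1 + 12.09524·e^(−r·12)) → e^(−12r) = (8.63874 − 1)/12.09524 = 0.63155
r = −ln(0.63155)/12 = 0.45958/12

r ≈ 0.0383 per week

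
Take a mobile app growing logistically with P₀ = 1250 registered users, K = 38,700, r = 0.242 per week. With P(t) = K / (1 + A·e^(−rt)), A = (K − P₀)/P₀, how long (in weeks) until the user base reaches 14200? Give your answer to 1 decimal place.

A = (38700 − 1250)/1250 = 29.96
14200 = 38700/(1 + 29.96·e^(−0.242t)) → 1 + 29.96·e^(−0.242t) = 2.72535
e^(−0.242t) = 0.057589 → t = ln(17.36457)/0.242 = 2.85443/0.242

t ≈ 11.8 weeks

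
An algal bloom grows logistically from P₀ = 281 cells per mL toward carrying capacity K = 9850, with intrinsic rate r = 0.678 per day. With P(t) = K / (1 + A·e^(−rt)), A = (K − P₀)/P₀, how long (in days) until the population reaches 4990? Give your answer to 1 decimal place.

t ≈ 5.2 days

A = (9850 − 281)/281 = 34.05338
4990 = 9850/(1 + 34.05338·e^(−0.678t)) → 1 + 34.05338·e^(−0.678t) = 1.97395
e^(−0.678t) = 0.028601 → t = ln(34.96427)/0.678 = 3.55433/0.678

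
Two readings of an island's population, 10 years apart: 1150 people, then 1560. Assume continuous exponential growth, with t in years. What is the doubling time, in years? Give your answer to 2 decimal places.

r = ln(1560/1150) / 10 = ln(1.35652) / 10 ≈ 0.030492 per year
doubling time = ln 2 / |r| = 0.69315 / 0.030492

doubling time ≈ 22.73 years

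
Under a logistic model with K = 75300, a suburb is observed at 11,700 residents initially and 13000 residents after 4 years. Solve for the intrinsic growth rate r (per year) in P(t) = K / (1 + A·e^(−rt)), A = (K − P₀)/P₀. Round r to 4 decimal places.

r ≈ 0.0315 per year

A = (75300 − 11700)/11700 = 5.4359
13000 = 75300/(1 + 5.4359·e^(−r·4)) → e^(−4r) = (5.79231 − 1)/5.4359 = 0.881604
r = −ln(0.881604)/4 = 0.12601/4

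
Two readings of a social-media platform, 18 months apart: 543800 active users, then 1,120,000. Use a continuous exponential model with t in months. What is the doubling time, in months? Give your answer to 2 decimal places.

r = ln(1120000/543800) / 18 = ln(2.05958) / 18 ≈ 0.040139 per month
doubling time = ln 2 / |r| = 0.69315 / 0.040139

doubling time ≈ 17.27 months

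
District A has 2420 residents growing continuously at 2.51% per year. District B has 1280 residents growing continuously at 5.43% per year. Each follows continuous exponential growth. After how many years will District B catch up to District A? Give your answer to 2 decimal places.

t ≈ 21.81 years

2420·e^(0.0251t) = 1280·e^(0.0543t)
2420/1280 = e^((0.0543 − 0.0251)t) → ln(1.89062) = 0.0292·t
t = 0.63691 / 0.0292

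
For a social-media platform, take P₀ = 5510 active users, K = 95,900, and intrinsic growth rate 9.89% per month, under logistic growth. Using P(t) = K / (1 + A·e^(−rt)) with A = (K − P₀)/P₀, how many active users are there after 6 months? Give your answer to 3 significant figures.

≈ 9,530 active users

A = (95900 − 5510)/5510 = 16.40472
P(6) = 95900 / (1 + 16.40472·e^(−0.0989·6)) = 95900 / (1 + 16.40472·0.552446)
= 95900 / 10.06272 ≈ 9530.23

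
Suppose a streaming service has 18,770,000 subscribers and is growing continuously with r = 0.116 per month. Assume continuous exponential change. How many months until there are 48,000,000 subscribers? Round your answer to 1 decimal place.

t ≈ 8.1 months

48000000 = 18770000 · e^(0.116·t)
t = ln(48000000/18770000) / 0.116 = ln(2.55727) / 0.116 = 0.93894 / 0.116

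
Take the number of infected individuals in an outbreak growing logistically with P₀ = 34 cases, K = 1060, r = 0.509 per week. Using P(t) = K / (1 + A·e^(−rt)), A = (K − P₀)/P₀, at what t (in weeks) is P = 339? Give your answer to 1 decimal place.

A = (1060 − 34)/34 = 30.17647
339 = 1060/(1 + 30.17647·e^(−0.509t)) → 1 + 30.17647·e^(−0.509t) = 3.12684
e^(−0.509t) = 0.07048 → t = ln(14.18838)/0.509 = 2.65242/0.509

t ≈ 5.2 weeks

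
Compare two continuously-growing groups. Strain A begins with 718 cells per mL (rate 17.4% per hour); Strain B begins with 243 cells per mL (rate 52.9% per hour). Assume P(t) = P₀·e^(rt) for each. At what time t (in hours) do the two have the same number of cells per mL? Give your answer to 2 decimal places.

t ≈ 3.05 hours

718·e^(0.174t) = 243·e^(0.529t)
718/243 = e^((0.529 − 0.174)t) → ln(2.95473) = 0.355·t
t = 1.08341 / 0.355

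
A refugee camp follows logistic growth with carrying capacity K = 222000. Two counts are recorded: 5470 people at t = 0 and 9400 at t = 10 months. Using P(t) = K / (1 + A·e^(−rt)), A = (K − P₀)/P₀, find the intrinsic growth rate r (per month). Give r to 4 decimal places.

A = (222000 − 5470)/5470 = 39.58501
9400 = 222000/(1 + 39.58501·e^(−r·10)) → e^(−10r) = (23.61702 − 1)/39.58501 = 0.571353
r = −ln(0.571353)/10 = 0.55975/10

r ≈ 0.0560 per month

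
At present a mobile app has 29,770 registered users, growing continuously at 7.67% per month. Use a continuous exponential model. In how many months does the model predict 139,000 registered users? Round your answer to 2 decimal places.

139000 = 29770 · e^(0.0767·t)
t = ln(139000/29770) / 0.0767 = ln(4.66913) / 0.0767 = 1.54097 / 0.0767

t ≈ 20.09 months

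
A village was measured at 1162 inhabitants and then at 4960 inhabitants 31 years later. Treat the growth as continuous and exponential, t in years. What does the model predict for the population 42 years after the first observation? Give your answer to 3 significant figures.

r = ln(4960/1162) / 31 ≈ 0.046815 per year
P(42) = 1162 · e^(0.046815·42) = 1162 · 7.14368 ≈ 8300.95

≈ 8,300 inhabitants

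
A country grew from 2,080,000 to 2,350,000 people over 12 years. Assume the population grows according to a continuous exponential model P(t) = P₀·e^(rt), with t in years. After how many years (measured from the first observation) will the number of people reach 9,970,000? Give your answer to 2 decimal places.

t ≈ 154.09 years

r = ln(2350000/2080000) / 12 ≈ 0.010171 per year
t = ln(9970000/2080000) / r = 1.56721 / 0.010171 ≈ 154.092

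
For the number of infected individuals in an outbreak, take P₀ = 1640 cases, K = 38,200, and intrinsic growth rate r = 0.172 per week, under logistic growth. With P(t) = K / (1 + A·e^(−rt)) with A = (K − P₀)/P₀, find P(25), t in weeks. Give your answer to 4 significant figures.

≈ 29,330 cases

A = (38200 − 1640)/1640 = 22.29268
P(25) = 38200 / (1 + 22.29268·e^(−0.172·25)) = 38200 / (1 + 22.29268·0.013569)
= 38200 / 1.30248 ≈ 29328.67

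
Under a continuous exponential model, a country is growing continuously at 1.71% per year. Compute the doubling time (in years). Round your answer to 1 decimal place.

doubling time = ln(2) / |r| = 0.69315 / 0.0171

doubling time ≈ 40.5 years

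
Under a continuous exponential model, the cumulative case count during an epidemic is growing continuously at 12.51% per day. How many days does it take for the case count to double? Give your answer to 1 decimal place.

doubling time ≈ 5.5 days

doubling time = ln(2) / |r| = 0.69315 / 0.1251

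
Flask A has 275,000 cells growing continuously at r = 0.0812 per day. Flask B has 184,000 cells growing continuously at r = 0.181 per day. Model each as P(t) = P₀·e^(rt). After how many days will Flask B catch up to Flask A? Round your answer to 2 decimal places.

t ≈ 4.03 days

275000·e^(0.0812t) = 184000·e^(0.181t)
275000/184000 = e^((0.181 − 0.0812)t) → ln(1.49457) = 0.0998·t
t = 0.40184 / 0.0998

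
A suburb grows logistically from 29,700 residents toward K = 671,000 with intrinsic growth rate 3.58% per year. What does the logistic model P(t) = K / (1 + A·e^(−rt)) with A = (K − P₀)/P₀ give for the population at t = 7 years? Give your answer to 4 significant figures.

A = (671000 − 29700)/29700 = 21.59259
P(7) = 671000 / (1 + 21.59259·e^(−0.0358·7)) = 671000 / (1 + 21.59259·0.778334)
= 671000 / 17.80624 ≈ 37683.42

≈ 37,680 residents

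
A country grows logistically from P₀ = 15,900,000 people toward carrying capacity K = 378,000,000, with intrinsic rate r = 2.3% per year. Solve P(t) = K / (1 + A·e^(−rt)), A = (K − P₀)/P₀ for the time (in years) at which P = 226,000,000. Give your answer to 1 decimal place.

t ≈ 153.1 years

A = (378000000 − 15900000)/15900000 = 22.77358
226000000 = 378000000/(1 + 22.77358·e^(−0.023t)) → 1 + 22.77358·e^(−0.023t) = 1.67257
e^(−0.023t) = 0.029533 → t = ln(33.86072)/0.023 = 3.52226/0.023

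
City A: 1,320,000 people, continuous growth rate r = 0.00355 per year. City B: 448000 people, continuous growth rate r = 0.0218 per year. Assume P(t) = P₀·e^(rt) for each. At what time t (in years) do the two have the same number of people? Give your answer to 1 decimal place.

1320000·e^(0.00355t) = 448000·e^(0.0218t)
1320000/448000 = e^((0.0218 − 0.00355)t) → ln(2.94643) = 0.01825·t
t = 1.08059 / 0.01825

t ≈ 59.2 years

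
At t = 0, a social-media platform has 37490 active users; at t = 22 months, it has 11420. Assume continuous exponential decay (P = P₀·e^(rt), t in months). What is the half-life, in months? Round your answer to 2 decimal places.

half-life ≈ 12.83 months

r = ln(11420/37490) / 22 = ln(0.30461) / 22 ≈ -0.054032 per month
half-life = ln 2 / |r| = 0.69315 / 0.054032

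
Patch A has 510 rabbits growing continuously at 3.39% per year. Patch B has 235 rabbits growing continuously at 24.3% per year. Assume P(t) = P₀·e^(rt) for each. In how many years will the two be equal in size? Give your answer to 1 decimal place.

510·e^(0.0339t) = 235·e^(0.243t)
510/235 = e^((0.243 − 0.0339)t) → ln(2.17021) = 0.2091·t
t = 0.77483 / 0.2091

t ≈ 3.7 years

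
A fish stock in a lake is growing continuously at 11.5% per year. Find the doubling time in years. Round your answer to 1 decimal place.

doubling time ≈ 6.0 years

doubling time = ln(2) / |r| = 0.69315 / 0.115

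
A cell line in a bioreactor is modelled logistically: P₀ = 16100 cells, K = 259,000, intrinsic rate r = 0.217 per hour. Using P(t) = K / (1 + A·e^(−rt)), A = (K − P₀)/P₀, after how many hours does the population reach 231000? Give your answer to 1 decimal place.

A = (259000 − 16100)/16100 = 15.08696
231000 = 259000/(1 + 15.08696·e^(−0.217t)) → 1 + 15.08696·e^(−0.217t) = 1.12121
e^(−0.217t) = 0.008034 → t = ln(124.46739)/0.217 = 4.82404/0.217

t ≈ 22.2 hours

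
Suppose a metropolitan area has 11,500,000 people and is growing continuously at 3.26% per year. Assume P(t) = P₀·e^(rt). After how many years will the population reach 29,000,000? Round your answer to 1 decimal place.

29000000 = 11500000 · e^(0.0326·t)
t = ln(29000000/11500000) / 0.0326 = ln(2.52174) / 0.0326 = 0.92495 / 0.0326

t ≈ 28.4 years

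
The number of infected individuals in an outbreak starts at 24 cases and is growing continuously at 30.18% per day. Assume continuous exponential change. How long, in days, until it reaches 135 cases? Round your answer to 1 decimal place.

t ≈ 5.7 days

135 = 24 · e^(0.3018·t)
t = ln(135/24) / 0.3018 = ln(5.625) / 0.3018 = 1.72722 / 0.3018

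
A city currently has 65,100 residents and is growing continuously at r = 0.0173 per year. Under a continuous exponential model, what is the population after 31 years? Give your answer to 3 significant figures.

≈ 111,000 residents

P(31) = 65100 · e^(0.0173·31) = 65100 · e^(0.5363)
= 65100 · 1.70967 ≈ 111299.48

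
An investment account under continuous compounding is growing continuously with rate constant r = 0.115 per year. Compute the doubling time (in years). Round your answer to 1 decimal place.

doubling time = ln(2) / |r| = 0.69315 / 0.115

doubling time ≈ 6.0 years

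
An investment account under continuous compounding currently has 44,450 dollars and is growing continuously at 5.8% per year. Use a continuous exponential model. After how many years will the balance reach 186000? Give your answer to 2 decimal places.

t ≈ 24.68 years

186000 = 44450 · e^(0.058·t)
t = ln(186000/44450) / 0.058 = ln(4.18448) / 0.058 = 1.43138 / 0.058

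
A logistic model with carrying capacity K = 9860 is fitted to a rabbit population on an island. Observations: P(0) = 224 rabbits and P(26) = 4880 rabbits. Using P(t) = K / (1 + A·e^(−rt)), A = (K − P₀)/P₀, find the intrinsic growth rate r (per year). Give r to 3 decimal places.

r ≈ 0.144 per year

A = (9860 − 224)/224 = 43.01786
4880 = 9860/(1 + 43.01786·e^(−r·26)) → e^(−26r) = (2.02049 − 1)/43.01786 = 0.023723
r = −ln(0.023723)/26 = 3.74133/26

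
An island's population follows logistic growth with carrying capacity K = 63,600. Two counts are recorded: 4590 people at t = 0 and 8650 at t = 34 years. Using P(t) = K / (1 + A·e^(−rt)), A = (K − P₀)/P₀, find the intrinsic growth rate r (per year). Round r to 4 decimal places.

A = (63600 − 4590)/4590 = 12.85621
8650 = 63600/(1 + 12.85621·e^(−r·34)) → e^(−34r) = (7.3526 − 1)/12.85621 = 0.494127
r = −ln(0.494127)/34 = 0.70496/34

r ≈ 0.0207 per year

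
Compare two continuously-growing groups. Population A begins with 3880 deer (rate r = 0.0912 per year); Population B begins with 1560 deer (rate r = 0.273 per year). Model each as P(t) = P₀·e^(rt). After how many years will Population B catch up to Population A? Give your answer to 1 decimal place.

3880·e^(0.0912t) = 1560·e^(0.273t)
3880/1560 = e^((0.273 − 0.0912)t) → ln(2.48718) = 0.1818·t
t = 0.91115 / 0.1818

t ≈ 5.0 years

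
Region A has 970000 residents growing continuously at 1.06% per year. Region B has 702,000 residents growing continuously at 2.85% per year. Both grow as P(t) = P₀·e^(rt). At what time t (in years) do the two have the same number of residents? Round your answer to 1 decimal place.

970000·e^(0.0106t) = 702000·e^(0.0285t)
970000/702000 = e^((0.0285 − 0.0106)t) → ln(1.38177) = 0.0179·t
t = 0.32336 / 0.0179

t ≈ 18.1 years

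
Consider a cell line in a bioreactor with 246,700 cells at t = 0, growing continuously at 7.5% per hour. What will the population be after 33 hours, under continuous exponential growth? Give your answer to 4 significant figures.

≈ 2,931,000 cells

P(33) = 246700 · e^(0.075·33) = 246700 · e^(2.475)
= 246700 · 11.88171 ≈ 2931217.14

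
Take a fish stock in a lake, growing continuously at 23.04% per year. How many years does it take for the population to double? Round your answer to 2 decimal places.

doubling time = ln(2) / |r| = 0.69315 / 0.2304

doubling time ≈ 3.01 years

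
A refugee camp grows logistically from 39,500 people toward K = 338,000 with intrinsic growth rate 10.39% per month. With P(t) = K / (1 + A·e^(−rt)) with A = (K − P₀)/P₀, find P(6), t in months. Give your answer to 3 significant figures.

A = (338000 − 39500)/39500 = 7.55696
P(6) = 338000 / (1 + 7.55696·e^(−0.1039·6)) = 338000 / (1 + 7.55696·0.536119)
= 338000 / 5.05143 ≈ 66911.78

≈ 66,900 people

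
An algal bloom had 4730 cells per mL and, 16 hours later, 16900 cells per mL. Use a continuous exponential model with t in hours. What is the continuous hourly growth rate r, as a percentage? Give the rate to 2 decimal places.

r ≈ 7.96% per hour

16900 = 4730 · e^(r·16)
e^(16r) = 16900/4730 = 3.57294
r = ln(3.57294) / 16 = 1.27339 / 16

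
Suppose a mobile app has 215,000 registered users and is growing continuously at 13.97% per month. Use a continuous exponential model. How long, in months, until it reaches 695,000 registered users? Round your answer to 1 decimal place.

695000 = 215000 · e^(0.1397·t)
t = ln(695000/215000) / 0.1397 = ln(3.23256) / 0.1397 = 1.17327 / 0.1397

t ≈ 8.4 months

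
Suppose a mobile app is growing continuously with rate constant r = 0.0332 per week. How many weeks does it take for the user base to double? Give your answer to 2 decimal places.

doubling time = ln(2) / |r| = 0.69315 / 0.0332

doubling time ≈ 20.88 weeks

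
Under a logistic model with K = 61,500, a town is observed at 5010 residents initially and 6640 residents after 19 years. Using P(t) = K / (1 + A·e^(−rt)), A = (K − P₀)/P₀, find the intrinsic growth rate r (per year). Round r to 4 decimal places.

A = (61500 − 5010)/5010 = 11.27545
6640 = 61500/(1 + 11.27545·e^(−r·19)) → e^(−19r) = (9.26205 − 1)/11.27545 = 0.732747
r = −ln(0.732747)/19 = 0.31096/19

r ≈ 0.0164 per year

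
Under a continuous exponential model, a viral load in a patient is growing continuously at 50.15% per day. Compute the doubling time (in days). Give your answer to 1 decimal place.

doubling time = ln(2) / |r| = 0.69315 / 0.5015

doubling time ≈ 1.4 days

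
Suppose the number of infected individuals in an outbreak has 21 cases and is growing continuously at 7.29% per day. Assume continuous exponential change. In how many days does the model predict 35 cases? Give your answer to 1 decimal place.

35 = 21 · e^(0.0729·t)
t = ln(35/21) / 0.0729 = ln(1.66667) / 0.0729 = 0.51083 / 0.0729

t ≈ 7.0 days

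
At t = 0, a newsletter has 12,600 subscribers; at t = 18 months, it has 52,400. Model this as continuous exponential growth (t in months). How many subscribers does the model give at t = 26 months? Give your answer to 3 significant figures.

r = ln(52400/12600) / 18 ≈ 0.079178 per month
P(26) = 12600 · e^(0.079178·26) = 12600 · 7.83528 ≈ 98724.5

≈ 98,700 subscribers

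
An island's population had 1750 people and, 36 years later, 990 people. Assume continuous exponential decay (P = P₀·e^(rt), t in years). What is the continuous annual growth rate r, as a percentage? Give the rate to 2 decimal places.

r ≈ -1.58% per year

990 = 1750 · e^(r·36)
e^(36r) = 990/1750 = 0.56571
r = ln(0.56571) / 36 = -0.56967 / 36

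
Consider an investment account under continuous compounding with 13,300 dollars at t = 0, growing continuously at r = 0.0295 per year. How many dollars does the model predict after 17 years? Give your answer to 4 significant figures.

P(17) = 13300 · e^(0.0295·17) = 13300 · e^(0.5015)
= 13300 · 1.6512 ≈ 21960.91

≈ 21,960 dollars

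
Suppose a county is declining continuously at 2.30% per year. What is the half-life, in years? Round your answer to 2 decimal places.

half-life ≈ 30.14 years

half-life = ln(2) / |r| = 0.69315 / 0.023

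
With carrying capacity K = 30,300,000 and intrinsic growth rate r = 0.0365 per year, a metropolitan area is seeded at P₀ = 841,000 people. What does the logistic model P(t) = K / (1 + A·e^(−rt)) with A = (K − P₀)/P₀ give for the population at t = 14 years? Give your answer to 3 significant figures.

≈ 1,380,000 people

A = (30300000 − 841000)/841000 = 35.02854
P(14) = 30300000 / (1 + 35.02854·e^(−0.0365·14)) = 30300000 / (1 + 35.02854·0.599895)
= 30300000 / 22.01346 ≈ 1376430.73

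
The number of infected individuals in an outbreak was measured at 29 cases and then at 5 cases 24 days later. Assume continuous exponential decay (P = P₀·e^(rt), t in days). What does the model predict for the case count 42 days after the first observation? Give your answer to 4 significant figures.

r = ln(5/29) / 24 ≈ -0.073244 per day
P(42) = 29 · e^(-0.073244·42) = 29 · 0.04613 ≈ 1.34

≈ 1.338 cases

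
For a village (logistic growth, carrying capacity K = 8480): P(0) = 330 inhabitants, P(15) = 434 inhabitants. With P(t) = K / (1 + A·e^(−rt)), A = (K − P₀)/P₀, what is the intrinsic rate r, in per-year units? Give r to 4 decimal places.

A = (8480 − 330)/330 = 24.69697
434 = 8480/(1 + 24.69697·e^(−r·15)) → e^(−15r) = (19.53917 − 1)/24.69697 = 0.750666
r = −ln(0.750666)/15 = 0.28679/15

r ≈ 0.0191 per year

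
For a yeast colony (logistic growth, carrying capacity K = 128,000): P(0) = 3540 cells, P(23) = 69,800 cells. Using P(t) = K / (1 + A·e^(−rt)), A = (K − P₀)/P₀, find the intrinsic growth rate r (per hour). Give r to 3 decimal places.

r ≈ 0.163 per hour

A = (128000 − 3540)/3540 = 35.15819
69800 = 128000/(1 + 35.15819·e^(−r·23)) → e^(−23r) = (1.83381 − 1)/35.15819 = 0.023716
r = −ln(0.023716)/23 = 3.74161/23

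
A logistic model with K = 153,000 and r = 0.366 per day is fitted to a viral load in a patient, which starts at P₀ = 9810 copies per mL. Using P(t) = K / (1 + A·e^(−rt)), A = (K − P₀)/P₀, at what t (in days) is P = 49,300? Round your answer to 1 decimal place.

A = (153000 − 9810)/9810 = 14.59633
49300 = 153000/(1 + 14.59633·e^(−0.366t)) → 1 + 14.59633·e^(−0.366t) = 3.10345
e^(−0.366t) = 0.144108 → t = ln(6.93924)/0.366 = 1.93719/0.366

t ≈ 5.3 days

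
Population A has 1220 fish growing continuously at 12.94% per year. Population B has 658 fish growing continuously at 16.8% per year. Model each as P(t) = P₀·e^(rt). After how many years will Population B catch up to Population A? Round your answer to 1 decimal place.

t ≈ 16.0 years

1220·e^(0.1294t) = 658·e^(0.168t)
1220/658 = e^((0.168 − 0.1294)t) → ln(1.8541) = 0.0386·t
t = 0.6174 / 0.0386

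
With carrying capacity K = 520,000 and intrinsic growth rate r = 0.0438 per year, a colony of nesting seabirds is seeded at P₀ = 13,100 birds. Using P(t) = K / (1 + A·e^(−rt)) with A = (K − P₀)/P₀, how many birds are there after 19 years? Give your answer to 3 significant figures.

≈ 29,200 birds

A = (520000 − 13100)/13100 = 38.69466
P(19) = 520000 / (1 + 38.69466·e^(−0.0438·19)) = 520000 / (1 + 38.69466·0.435091)
= 520000 / 17.8357 ≈ 29155.01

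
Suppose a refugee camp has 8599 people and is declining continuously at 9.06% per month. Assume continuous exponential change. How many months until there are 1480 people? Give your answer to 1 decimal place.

t ≈ 19.4 months

1480 = 8599 · e^(-0.0906·t)
t = ln(1480/8599) / -0.0906 = ln(0.17211) / -0.0906 = -1.7596 / -0.0906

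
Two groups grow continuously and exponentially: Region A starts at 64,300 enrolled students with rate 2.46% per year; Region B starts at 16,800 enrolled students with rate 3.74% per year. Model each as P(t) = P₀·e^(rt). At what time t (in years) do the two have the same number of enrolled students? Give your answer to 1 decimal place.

64300·e^(0.0246t) = 16800·e^(0.0374t)
64300/16800 = e^((0.0374 − 0.0246)t) → ln(3.82738) = 0.0128·t
t = 1.34218 / 0.0128

t ≈ 104.9 years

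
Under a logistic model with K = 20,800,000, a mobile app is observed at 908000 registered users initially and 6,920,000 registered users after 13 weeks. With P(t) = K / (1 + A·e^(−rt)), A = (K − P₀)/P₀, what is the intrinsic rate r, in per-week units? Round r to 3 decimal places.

A = (20800000 − 908000)/908000 = 21.90749
6920000 = 20800000/(1 + 21.90749·e^(−r·13)) → e^(−13r) = (3.00578 − 1)/21.90749 = 0.091557
r = −ln(0.091557)/13 = 2.3908/13

r ≈ 0.184 per week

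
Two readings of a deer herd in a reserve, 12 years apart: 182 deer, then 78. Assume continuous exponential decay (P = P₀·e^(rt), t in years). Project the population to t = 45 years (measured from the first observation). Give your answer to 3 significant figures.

≈ 7.59 deer

r = ln(78/182) / 12 ≈ -0.070608 per year
P(45) = 182 · e^(-0.070608·45) = 182 · 0.0417 ≈ 7.59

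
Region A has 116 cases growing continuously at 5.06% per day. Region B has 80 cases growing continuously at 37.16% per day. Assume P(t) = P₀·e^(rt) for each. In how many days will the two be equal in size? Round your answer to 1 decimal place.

116·e^(0.0506t) = 80·e^(0.3716t)
116/80 = e^((0.3716 − 0.0506)t) → ln(1.45) = 0.321·t
t = 0.37156 / 0.321

t ≈ 1.2 days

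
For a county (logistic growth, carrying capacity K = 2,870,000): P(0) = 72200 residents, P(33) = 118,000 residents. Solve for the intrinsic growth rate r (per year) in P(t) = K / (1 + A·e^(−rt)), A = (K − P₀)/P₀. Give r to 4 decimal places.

r ≈ 0.0154 per year

A = (2870000 − 72200)/72200 = 38.75069
118000 = 2870000/(1 + 38.75069·e^(−r·33)) → e^(−33r) = (24.32203 − 1)/38.75069 = 0.601848
r = −ln(0.601848)/33 = 0.50775/33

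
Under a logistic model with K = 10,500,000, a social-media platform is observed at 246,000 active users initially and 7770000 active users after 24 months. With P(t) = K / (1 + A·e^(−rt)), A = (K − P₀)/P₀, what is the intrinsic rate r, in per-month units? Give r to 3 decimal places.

A = (10500000 − 246000)/246000 = 41.68293
7770000 = 10500000/(1 + 41.68293·e^(−r·24)) → e^(−24r) = (1.35135 − 1)/41.68293 = 0.008429
r = −ln(0.008429)/24 = 4.77606/24

r ≈ 0.199 per month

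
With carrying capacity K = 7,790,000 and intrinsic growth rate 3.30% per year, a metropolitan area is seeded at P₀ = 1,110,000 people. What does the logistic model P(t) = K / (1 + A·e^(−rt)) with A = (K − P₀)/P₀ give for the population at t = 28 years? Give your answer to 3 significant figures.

A = (7790000 − 1110000)/1110000 = 6.01802
P(28) = 7790000 / (1 + 6.01802·e^(−0.033·28)) = 7790000 / (1 + 6.01802·0.396928)
= 7790000 / 3.38872 ≈ 2298802.58

≈ 2,300,000 people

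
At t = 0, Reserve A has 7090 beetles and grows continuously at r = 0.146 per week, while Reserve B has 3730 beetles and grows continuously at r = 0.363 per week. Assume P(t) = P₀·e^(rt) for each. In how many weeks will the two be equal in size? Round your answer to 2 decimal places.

7090·e^(0.146t) = 3730·e^(0.363t)
7090/3730 = e^((0.363 − 0.146)t) → ln(1.9008) = 0.217·t
t = 0.64228 / 0.217

t ≈ 2.96 weeks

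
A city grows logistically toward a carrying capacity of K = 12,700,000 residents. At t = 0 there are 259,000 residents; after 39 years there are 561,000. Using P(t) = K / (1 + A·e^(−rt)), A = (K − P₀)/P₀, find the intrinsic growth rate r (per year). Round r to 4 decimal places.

r ≈ 0.0204 per year

A = (12700000 − 259000)/259000 = 48.03475
561000 = 12700000/(1 + 48.03475·e^(−r·39)) → e^(−39r) = (22.63815 − 1)/48.03475 = 0.450469
r = −ln(0.450469)/39 = 0.79747/39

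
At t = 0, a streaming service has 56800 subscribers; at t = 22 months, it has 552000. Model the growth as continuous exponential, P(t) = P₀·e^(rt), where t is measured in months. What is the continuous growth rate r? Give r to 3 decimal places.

552000 = 56800 · e^(r·22)
e^(22r) = 552000/56800 = 9.71831
r = ln(9.71831) / 22 = 2.27401 / 22

r ≈ 0.103 per month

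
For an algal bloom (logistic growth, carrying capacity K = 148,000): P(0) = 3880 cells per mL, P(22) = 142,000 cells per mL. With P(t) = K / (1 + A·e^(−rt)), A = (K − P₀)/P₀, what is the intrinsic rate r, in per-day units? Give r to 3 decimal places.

r ≈ 0.308 per day

A = (148000 − 3880)/3880 = 37.14433
142000 = 148000/(1 + 37.14433·e^(−r·22)) → e^(−22r) = (1.04225 − 1)/37.14433 = 0.001138
r = −ln(0.001138)/22 = 6.77888/22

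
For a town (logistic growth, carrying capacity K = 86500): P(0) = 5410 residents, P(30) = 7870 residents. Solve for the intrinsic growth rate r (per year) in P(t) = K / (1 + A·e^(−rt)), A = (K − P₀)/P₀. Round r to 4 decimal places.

r ≈ 0.0135 per year

A = (86500 − 5410)/5410 = 14.98891
7870 = 86500/(1 + 14.98891·e^(−r·30)) → e^(−30r) = (10.99111 − 1)/14.98891 = 0.666567
r = −ln(0.666567)/30 = 0.40562/30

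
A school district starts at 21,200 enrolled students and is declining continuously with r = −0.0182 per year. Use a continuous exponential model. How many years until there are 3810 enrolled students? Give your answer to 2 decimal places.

3810 = 21200 · e^(-0.0182·t)
t = ln(3810/21200) / -0.0182 = ln(0.17972) / -0.0182 = -1.71637 / -0.0182

t ≈ 94.31 years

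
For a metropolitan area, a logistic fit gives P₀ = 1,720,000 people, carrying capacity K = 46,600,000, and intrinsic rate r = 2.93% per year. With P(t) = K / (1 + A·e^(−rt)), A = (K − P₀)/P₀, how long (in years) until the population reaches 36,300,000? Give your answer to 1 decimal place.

A = (46600000 − 1720000)/1720000 = 26.09302
36300000 = 46600000/(1 + 26.09302·e^(−0.0293t)) → 1 + 26.09302·e^(−0.0293t) = 1.28375
e^(−0.0293t) = 0.010874 → t = ln(91.95891)/0.0293 = 4.52134/0.0293

t ≈ 154.3 years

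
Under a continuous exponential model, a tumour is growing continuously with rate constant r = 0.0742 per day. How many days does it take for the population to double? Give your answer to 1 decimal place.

doubling time = ln(2) / |r| = 0.69315 / 0.0742

doubling time ≈ 9.3 days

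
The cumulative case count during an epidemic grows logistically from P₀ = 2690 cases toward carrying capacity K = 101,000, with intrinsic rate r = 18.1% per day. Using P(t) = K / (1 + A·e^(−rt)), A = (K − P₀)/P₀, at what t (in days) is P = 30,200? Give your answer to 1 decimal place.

t ≈ 15.2 days

A = (101000 − 2690)/2690 = 36.54647
30200 = 101000/(1 + 36.54647·e^(−0.181t)) → 1 + 36.54647·e^(−0.181t) = 3.34437
e^(−0.181t) = 0.064148 → t = ln(15.58903)/0.181 = 2.74657/0.181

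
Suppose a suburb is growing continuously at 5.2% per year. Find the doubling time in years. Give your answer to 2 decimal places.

doubling time ≈ 13.33 years

doubling time = ln(2) / |r| = 0.69315 / 0.052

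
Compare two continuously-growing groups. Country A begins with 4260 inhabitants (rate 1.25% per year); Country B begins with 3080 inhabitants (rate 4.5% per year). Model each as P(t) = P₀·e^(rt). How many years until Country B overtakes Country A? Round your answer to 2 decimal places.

t ≈ 9.98 years

4260·e^(0.0125t) = 3080·e^(0.045t)
4260/3080 = e^((0.045 − 0.0125)t) → ln(1.38312) = 0.0325·t
t = 0.32434 / 0.0325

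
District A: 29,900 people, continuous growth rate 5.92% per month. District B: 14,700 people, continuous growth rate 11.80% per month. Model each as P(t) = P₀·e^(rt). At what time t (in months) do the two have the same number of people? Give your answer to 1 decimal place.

29900·e^(0.0592t) = 14700·e^(0.118t)
29900/14700 = e^((0.118 − 0.0592)t) → ln(2.03401) = 0.0588·t
t = 0.71001 / 0.0588

t ≈ 12.1 months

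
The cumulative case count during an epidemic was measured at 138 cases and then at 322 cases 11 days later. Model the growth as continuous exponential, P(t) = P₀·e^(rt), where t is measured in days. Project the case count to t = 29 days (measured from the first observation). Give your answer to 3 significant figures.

r = ln(322/138) / 11 ≈ 0.077027 per day
P(29) = 138 · e^(0.077027·29) = 138 · 9.33514 ≈ 1288.25

≈ 1,290 cases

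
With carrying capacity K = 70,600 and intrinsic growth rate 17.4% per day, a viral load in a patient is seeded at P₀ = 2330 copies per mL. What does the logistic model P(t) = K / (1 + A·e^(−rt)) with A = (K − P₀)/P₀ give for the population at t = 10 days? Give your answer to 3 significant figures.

A = (70600 − 2330)/2330 = 29.30043
P(10) = 70600 / (1 + 29.30043·e^(−0.174·10)) = 70600 / (1 + 29.30043·0.17552)
= 70600 / 6.14282 ≈ 11493.09

≈ 11,500 copies per mL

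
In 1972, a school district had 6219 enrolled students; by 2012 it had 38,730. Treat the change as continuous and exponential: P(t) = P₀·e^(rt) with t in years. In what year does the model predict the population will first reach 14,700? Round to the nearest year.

year 1991

r = ln(38730/6219) / 40 = 1.82901/40 ≈ 0.045725 per year
t = ln(14700/6219) / r = 0.86024/0.045725 ≈ 18.81 years after 1972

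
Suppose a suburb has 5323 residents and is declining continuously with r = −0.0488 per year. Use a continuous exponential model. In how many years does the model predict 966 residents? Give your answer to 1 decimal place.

t ≈ 35.0 years

966 = 5323 · e^(-0.0488·t)
t = ln(966/5323) / -0.0488 = ln(0.18148) / -0.0488 = -1.70663 / -0.0488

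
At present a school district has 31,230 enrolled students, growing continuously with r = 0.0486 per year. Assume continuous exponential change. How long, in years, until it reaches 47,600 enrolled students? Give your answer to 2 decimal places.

t ≈ 8.67 years

47600 = 31230 · e^(0.0486·t)
t = ln(47600/31230) / 0.0486 = ln(1.52418) / 0.0486 = 0.42145 / 0.0486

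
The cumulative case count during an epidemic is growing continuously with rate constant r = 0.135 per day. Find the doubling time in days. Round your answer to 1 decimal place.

doubling time = ln(2) / |r| = 0.69315 / 0.135

doubling time ≈ 5.1 days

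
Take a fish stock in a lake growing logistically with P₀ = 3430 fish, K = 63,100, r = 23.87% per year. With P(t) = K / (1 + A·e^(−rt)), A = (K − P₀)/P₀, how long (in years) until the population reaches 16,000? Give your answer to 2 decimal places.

A = (63100 − 3430)/3430 = 17.3965
16000 = 63100/(1 + 17.3965·e^(−0.2387t)) → 1 + 17.3965·e^(−0.2387t) = 3.94375
e^(−0.2387t) = 0.169215 → t = ln(5.90964)/0.2387 = 1.77658/0.2387

t ≈ 7.44 years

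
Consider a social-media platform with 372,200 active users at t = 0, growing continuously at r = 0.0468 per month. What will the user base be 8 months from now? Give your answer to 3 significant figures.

≈ 541,000 active users

P(8) = 372200 · e^(0.0468·8) = 372200 · e^(0.3744)
= 372200 · 1.45412 ≈ 541222.97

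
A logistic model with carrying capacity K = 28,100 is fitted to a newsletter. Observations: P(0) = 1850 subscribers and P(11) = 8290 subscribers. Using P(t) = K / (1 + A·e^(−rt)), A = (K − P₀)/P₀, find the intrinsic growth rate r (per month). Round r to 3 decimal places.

A = (28100 − 1850)/1850 = 14.18919
8290 = 28100/(1 + 14.18919·e^(−r·11)) → e^(−11r) = (3.38963 − 1)/14.18919 = 0.168412
r = −ln(0.168412)/11 = 1.78134/11

r ≈ 0.162 per month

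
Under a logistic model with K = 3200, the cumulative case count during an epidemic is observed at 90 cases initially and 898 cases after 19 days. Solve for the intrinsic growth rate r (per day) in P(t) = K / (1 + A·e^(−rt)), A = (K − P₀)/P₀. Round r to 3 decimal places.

A = (3200 − 90)/90 = 34.55556
898 = 3200/(1 + 34.55556·e^(−r·19)) → e^(−19r) = (3.56347 − 1)/34.55556 = 0.074184
r = −ln(0.074184)/19 = 2.6012/19

r ≈ 0.137 per day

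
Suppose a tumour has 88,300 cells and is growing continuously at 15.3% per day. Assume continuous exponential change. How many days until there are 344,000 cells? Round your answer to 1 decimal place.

344000 = 88300 · e^(0.153·t)
t = ln(344000/88300) / 0.153 = ln(3.89581) / 0.153 = 1.3599 / 0.153

t ≈ 8.9 days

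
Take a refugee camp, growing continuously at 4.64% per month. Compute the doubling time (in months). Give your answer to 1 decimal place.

doubling time = ln(2) / |r| = 0.69315 / 0.0464

doubling time ≈ 14.9 months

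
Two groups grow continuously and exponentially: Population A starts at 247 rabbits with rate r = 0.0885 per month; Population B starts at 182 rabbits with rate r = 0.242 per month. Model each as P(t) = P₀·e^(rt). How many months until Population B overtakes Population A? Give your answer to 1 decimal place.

t ≈ 2.0 months

247·e^(0.0885t) = 182·e^(0.242t)
247/182 = e^((0.242 − 0.0885)t) → ln(1.35714) = 0.1535·t
t = 0.30538 / 0.1535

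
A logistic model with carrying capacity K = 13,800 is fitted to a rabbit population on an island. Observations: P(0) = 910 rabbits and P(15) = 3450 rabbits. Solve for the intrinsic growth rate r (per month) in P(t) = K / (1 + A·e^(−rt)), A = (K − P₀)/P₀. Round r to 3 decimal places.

r ≈ 0.103 per month

A = (13800 − 910)/910 = 14.16484
3450 = 13800/(1 + 14.16484·e^(−r·15)) → e^(−15r) = (4 − 1)/14.16484 = 0.211792
r = −ln(0.211792)/15 = 1.55215/15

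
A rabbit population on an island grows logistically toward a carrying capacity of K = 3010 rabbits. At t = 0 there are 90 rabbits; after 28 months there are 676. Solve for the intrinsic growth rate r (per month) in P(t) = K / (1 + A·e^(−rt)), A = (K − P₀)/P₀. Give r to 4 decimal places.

r ≈ 0.0800 per month

A = (3010 − 90)/90 = 32.44444
676 = 3010/(1 + 32.44444·e^(−r·28)) → e^(−28r) = (4.45266 − 1)/32.44444 = 0.106418
r = −ln(0.106418)/28 = 2.24038/28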